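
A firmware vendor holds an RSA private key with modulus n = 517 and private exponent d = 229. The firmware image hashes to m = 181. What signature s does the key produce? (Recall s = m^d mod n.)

20

m^2 ≡ 181^2 = 32761 ≡ 190
m^4 ≡ 190^2 = 36100 ≡ 427
m^8 ≡ 427^2 = 182329 ≡ 345
m^16 ≡ 345^2 = 119025 ≡ 115
m^32 ≡ 115^2 = 13225 ≡ 300
m^64 ≡ 300^2 = 90000 ≡ 42
m^128 ≡ 42^2 = 1764 ≡ 213
229 = 128 + 64 + 32 + 4 + 1, so m^229 ≡ 213·42·300·427·181 ≡ 20 (mod 517)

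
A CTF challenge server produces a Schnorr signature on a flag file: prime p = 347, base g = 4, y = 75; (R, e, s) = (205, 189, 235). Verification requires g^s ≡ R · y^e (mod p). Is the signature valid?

g^s mod p:
Squares mod 347: 4^1≡4, 4^2≡16, 4^4≡256, 4^8≡300, 4^16≡127, 4^32≡167, 4^64≡129, 4^128≡332
235 = 128 + 64 + 32 + 8 + 2 + 1, so 4^235 ≡ 332·129·167·300·16·4 ≡ 290 (mod 347)
R · y^e mod p:
Squares mod 347: 75^1≡75, 75^2≡73, 75^4≡124, 75^8≡108, 75^16≡213, 75^32≡259, 75^64≡110, 75^128≡302
189 = 128 + 32 + 16 + 8 + 4 + 1, so 75^189 ≡ 302·259·213·108·124·75 ≡ 213 (mod 347)
205·213 = 43665 ≡ 290 (mod 347)
290 ≡ 290 (mod 347); signature holds.

valid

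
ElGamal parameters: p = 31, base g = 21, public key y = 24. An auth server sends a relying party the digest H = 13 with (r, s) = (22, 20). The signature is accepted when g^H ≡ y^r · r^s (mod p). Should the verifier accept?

Left side g^H mod p:
21^13 mod 31 = 22
Right side y^r · r^s mod p:
24^22 mod 31 = 28
22^20 mod 31 = 25
28·25 = 700 ≡ 18 (mod 31)
22 ≠ 18, so verification fails.

reject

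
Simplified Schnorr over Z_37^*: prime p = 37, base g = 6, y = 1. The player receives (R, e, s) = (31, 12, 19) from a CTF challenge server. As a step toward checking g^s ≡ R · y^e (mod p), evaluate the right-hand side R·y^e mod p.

31

1^12 mod 37 = 1
R · y^e ≡ 31·1 = 31 ≡ 31 (mod 37)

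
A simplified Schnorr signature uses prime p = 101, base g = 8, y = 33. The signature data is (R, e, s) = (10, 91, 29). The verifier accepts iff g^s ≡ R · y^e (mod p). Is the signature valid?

g^s mod p:
8^2 = 64
8^4 ≡ 64^2 = 4096 ≡ 56
8^8 ≡ 56^2 = 3136 ≡ 5
8^16 ≡ 5^2 = 25
29 = 16 + 8 + 4 + 1, so 8^29 ≡ 25·5·56·8 ≡ 46 (mod 101)
R · y^e mod p:
33^2 = 1089 ≡ 79
33^4 ≡ 79^2 = 6241 ≡ 80
33^8 ≡ 80^2 = 6400 ≡ 37
33^16 ≡ 37^2 = 1369 ≡ 56
33^32 ≡ 56^2 = 3136 ≡ 5
33^64 ≡ 5^2 = 25
91 = 64 + 16 + 8 + 2 + 1, so 33^91 ≡ 25·56·37·79·33 ≡ 45 (mod 101)
10·45 = 450 ≡ 46 (mod 101)
46 ≡ 46 (mod 101); signature holds.

valid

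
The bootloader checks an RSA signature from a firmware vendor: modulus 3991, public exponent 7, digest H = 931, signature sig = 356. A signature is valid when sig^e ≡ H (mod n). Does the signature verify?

sig^2 ≡ 356^2 = 126736 ≡ 3015
sig^4 ≡ 3015^2 = 9090225 ≡ 2718
7 = 4 + 2 + 1, so sig^7 ≡ 2718·3015·356 ≡ 931 (mod 3991)
931 = H, so the signature checks out.

verifies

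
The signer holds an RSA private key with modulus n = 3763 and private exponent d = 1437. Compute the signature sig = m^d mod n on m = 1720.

m^2 ≡ 1720^2 = 2958400 ≡ 682
m^4 ≡ 682^2 = 465124 ≡ 2275
m^8 ≡ 2275^2 = 5175625 ≡ 1500
m^16 ≡ 1500^2 = 2250000 ≡ 3489
m^32 ≡ 3489^2 = 12173121 ≡ 3579
m^64 ≡ 3579^2 = 12809241 ≡ 3752
m^128 ≡ 3752^2 = 14077504 ≡ 121
m^256 ≡ 121^2 = 14641 ≡ 3352
m^512 ≡ 3352^2 = 11235904 ≡ 3349
m^1024 ≡ 3349^2 = 11215801 ≡ 2061
1437 = 1024 + 256 + 128 + 16 + 8 + 4 + 1, so m^1437 ≡ 2061·3352·121·3489·1500·2275·1720 ≡ 2315 (mod 3763)

2315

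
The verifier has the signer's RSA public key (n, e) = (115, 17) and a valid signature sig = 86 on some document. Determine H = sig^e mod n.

Squares mod 115: sig^1≡86, sig^2≡36, sig^4≡31, sig^8≡41, sig^16≡71
17 = 16 + 1, so sig^17 ≡ 71·86 ≡ 11 (mod 115)

11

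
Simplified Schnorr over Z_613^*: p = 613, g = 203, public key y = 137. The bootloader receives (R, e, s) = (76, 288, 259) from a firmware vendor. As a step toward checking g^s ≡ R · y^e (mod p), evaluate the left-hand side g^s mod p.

400

Squares mod 613: 203^1≡203, 203^2≡138, 203^4≡41, 203^8≡455, 203^16≡444, 203^32≡363, 203^64≡587, 203^128≡63, 203^256≡291
259 = 256 + 2 + 1, so 203^259 ≡ 291·138·203 ≡ 400 (mod 613)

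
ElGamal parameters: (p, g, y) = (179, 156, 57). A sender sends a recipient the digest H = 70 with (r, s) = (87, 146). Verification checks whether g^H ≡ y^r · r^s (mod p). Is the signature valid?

Left side g^H mod p:
156^2 = 24336 ≡ 171
156^4 ≡ 171^2 = 29241 ≡ 64
156^8 ≡ 64^2 = 4096 ≡ 158
156^16 ≡ 158^2 = 24964 ≡ 83
156^32 ≡ 83^2 = 6889 ≡ 87
156^64 ≡ 87^2 = 7569 ≡ 51
70 = 64 + 4 + 2, so 156^70 ≡ 51·64·171 ≡ 22 (mod 179)
Right side y^r · r^s mod p:
57^2 = 3249 ≡ 27
57^4 ≡ 27^2 = 729 ≡ 13
57^8 ≡ 13^2 = 169
57^16 ≡ 169^2 = 28561 ≡ 100
57^32 ≡ 100^2 = 10000 ≡ 155
57^64 ≡ 155^2 = 24025 ≡ 39
87 = 64 + 16 + 4 + 2 + 1, so 57^87 ≡ 39·100·13·27·57 ≡ 126 (mod 179)
87^2 = 7569 ≡ 51
87^4 ≡ 51^2 = 2601 ≡ 95
87^8 ≡ 95^2 = 9025 ≡ 75
87^16 ≡ 75^2 = 5625 ≡ 76
87^32 ≡ 76^2 = 5776 ≡ 48
87^64 ≡ 48^2 = 2304 ≡ 156
87^128 ≡ 156^2 = 24336 ≡ 171
146 = 128 + 16 + 2, so 87^146 ≡ 171·76·51 ≡ 138 (mod 179)
126·138 = 17388 ≡ 25 (mod 179)
22 ≠ 25, so verification fails.

invalid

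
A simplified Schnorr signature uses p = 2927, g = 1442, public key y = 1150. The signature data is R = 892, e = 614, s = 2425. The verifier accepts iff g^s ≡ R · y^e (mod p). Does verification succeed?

g^s mod p:
1442^2425 mod 2927 = 1221
R · y^e mod p:
1150^614 mod 2927 = 328
892·328 = 292576 ≡ 2803 (mod 2927)
1221 ≠ 2803; the check fails.

fails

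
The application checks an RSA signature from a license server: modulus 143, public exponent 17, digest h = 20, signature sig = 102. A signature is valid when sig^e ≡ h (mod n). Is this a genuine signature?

genuine

sig^2 ≡ 102^2 = 10404 ≡ 108
sig^4 ≡ 108^2 = 11664 ≡ 81
sig^8 ≡ 81^2 = 6561 ≡ 126
sig^16 ≡ 126^2 = 15876 ≡ 3
17 = 16 + 1, so sig^17 ≡ 3·102 ≡ 20 (mod 143)
20 = h, so the signature checks out.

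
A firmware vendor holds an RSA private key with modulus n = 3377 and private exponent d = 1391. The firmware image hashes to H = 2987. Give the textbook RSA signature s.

1469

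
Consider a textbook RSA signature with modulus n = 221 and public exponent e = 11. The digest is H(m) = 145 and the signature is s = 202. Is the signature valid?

s^11 mod 221 = 145
145 = H(m), so the signature checks out.

valid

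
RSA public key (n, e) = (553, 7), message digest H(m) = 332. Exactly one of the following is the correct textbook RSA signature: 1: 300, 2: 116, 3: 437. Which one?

3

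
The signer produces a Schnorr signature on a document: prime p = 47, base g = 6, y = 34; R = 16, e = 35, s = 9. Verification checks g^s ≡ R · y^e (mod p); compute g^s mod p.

3

6^2 = 36
6^4 ≡ 36^2 = 1296 ≡ 27
6^8 ≡ 27^2 = 729 ≡ 24
9 = 8 + 1, so 6^9 ≡ 24·6 ≡ 3 (mod 47)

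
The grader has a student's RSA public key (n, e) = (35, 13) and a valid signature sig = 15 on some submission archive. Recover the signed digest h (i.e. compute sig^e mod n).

sig^2 ≡ 15^2 = 225 ≡ 15
sig^4 ≡ 15^2 = 225 ≡ 15
sig^8 ≡ 15^2 = 225 ≡ 15
13 = 8 + 4 + 1, so sig^13 ≡ 15·15·15 ≡ 15 (mod 35)

15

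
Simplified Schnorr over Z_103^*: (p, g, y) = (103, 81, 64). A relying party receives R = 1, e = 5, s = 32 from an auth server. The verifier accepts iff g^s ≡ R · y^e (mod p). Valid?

g^s mod p:
Squares mod 103: 81^1≡81, 81^2≡72, 81^4≡34, 81^8≡23, 81^16≡14, 81^32≡93
81^32 ≡ 93 (mod 103)
R · y^e mod p:
Squares mod 103: 64^1≡64, 64^2≡79, 64^4≡61
5 = 4 + 1, so 64^5 ≡ 61·64 ≡ 93 (mod 103)
1·93 = 93 ≡ 93 (mod 103)
93 ≡ 93 (mod 103); signature holds.

yes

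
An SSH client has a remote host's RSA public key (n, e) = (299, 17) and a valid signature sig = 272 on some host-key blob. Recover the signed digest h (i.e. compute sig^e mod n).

Squares mod 299: sig^1≡272, sig^2≡131, sig^4≡118, sig^8≡170, sig^16≡196
17 = 16 + 1, so sig^17 ≡ 196·272 ≡ 90 (mod 299)

90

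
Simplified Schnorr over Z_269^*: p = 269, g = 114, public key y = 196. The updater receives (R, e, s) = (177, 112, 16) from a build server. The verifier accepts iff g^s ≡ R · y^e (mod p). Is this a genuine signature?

genuine

g^s mod p:
114^2 = 12996 ≡ 84
114^4 ≡ 84^2 = 7056 ≡ 62
114^8 ≡ 62^2 = 3844 ≡ 78
114^16 ≡ 78^2 = 6084 ≡ 166
R · y^e mod p:
196^2 = 38416 ≡ 218
196^4 ≡ 218^2 = 47524 ≡ 180
196^8 ≡ 180^2 = 32400 ≡ 120
196^16 ≡ 120^2 = 14400 ≡ 143
196^32 ≡ 143^2 = 20449 ≡ 5
196^64 ≡ 5^2 = 25
112 = 64 + 32 + 16, so 196^112 ≡ 25·5·143 ≡ 121 (mod 269)
177·121 = 21417 ≡ 166 (mod 269)
166 ≡ 166 (mod 269); signature holds.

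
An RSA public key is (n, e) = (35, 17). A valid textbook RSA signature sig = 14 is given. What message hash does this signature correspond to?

sig^2 ≡ 14^2 = 196 ≡ 21
sig^4 ≡ 21^2 = 441 ≡ 21
sig^8 ≡ 21^2 = 441 ≡ 21
sig^16 ≡ 21^2 = 441 ≡ 21
17 = 16 + 1, so sig^17 ≡ 21·14 ≡ 14 (mod 35)

14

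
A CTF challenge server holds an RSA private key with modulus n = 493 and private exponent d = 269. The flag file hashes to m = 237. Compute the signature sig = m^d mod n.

67

m^2 ≡ 237^2 = 56169 ≡ 460
m^4 ≡ 460^2 = 211600 ≡ 103
m^8 ≡ 103^2 = 10609 ≡ 256
m^16 ≡ 256^2 = 65536 ≡ 460
m^32 ≡ 460^2 = 211600 ≡ 103
m^64 ≡ 103^2 = 10609 ≡ 256
m^128 ≡ 256^2 = 65536 ≡ 460
m^256 ≡ 460^2 = 211600 ≡ 103
269 = 256 + 8 + 4 + 1, so m^269 ≡ 103·256·103·237 ≡ 67 (mod 493)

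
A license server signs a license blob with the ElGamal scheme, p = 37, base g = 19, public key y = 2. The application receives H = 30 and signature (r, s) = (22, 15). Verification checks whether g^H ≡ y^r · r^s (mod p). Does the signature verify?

does not verify

Left side g^H mod p:
Squares mod 37: 19^1≡19, 19^2≡28, 19^4≡7, 19^8≡12, 19^16≡33
30 = 16 + 8 + 4 + 2, so 19^30 ≡ 33·12·7·28 ≡ 27 (mod 37)
Right side y^r · r^s mod p:
Squares mod 37: 2^1≡2, 2^2≡4, 2^4≡16, 2^8≡34, 2^16≡9
22 = 16 + 4 + 2, so 2^22 ≡ 9·16·4 ≡ 21 (mod 37)
Squares mod 37: 22^1≡22, 22^2≡3, 22^4≡9, 22^8≡7
15 = 8 + 4 + 2 + 1, so 22^15 ≡ 7·9·3·22 ≡ 14 (mod 37)
21·14 = 294 ≡ 35 (mod 37)
27 ≠ 35, so verification fails.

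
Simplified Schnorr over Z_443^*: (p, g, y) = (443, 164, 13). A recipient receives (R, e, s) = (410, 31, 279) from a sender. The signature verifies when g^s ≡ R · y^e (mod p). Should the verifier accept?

accept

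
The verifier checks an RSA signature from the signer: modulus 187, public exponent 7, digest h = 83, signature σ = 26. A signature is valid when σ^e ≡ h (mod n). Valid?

Squares mod 187: σ^1≡26, σ^2≡115, σ^4≡135
7 = 4 + 2 + 1, so σ^7 ≡ 135·115·26 ≡ 104 (mod 187)
104 ≠ 83, so verification fails.

no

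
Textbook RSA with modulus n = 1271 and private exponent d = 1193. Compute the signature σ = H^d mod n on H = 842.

56

H^2 ≡ 842^2 = 708964 ≡ 1017
H^4 ≡ 1017^2 = 1034289 ≡ 966
H^8 ≡ 966^2 = 933156 ≡ 242
H^16 ≡ 242^2 = 58564 ≡ 98
H^32 ≡ 98^2 = 9604 ≡ 707
H^64 ≡ 707^2 = 499849 ≡ 346
H^128 ≡ 346^2 = 119716 ≡ 242
H^256 ≡ 242^2 = 58564 ≡ 98
H^512 ≡ 98^2 = 9604 ≡ 707
H^1024 ≡ 707^2 = 499849 ≡ 346
1193 = 1024 + 128 + 32 + 8 + 1, so H^1193 ≡ 346·242·707·242·842 ≡ 56 (mod 1271)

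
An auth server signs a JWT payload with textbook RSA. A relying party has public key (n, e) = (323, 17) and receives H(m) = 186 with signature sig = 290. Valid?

sig^2 ≡ 290^2 = 84100 ≡ 120
sig^4 ≡ 120^2 = 14400 ≡ 188
sig^8 ≡ 188^2 = 35344 ≡ 137
sig^16 ≡ 137^2 = 18769 ≡ 35
17 = 16 + 1, so sig^17 ≡ 35·290 ≡ 137 (mod 323)
The recovered value 137 does not match the digest 186.

no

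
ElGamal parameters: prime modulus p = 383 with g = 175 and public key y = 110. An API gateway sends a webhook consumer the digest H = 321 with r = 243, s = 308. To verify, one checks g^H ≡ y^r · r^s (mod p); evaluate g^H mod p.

21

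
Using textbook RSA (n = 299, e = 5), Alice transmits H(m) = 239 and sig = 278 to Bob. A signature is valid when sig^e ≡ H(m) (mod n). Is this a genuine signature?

sig^2 ≡ 278^2 = 77284 ≡ 142
sig^4 ≡ 142^2 = 20164 ≡ 131
5 = 4 + 1, so sig^5 ≡ 131·278 ≡ 239 (mod 299)
sig^5 mod 299 = 239 matches H(m).

genuine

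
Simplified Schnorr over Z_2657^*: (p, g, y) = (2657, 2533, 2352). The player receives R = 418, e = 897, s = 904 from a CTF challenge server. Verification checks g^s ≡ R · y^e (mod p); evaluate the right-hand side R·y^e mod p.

2565

Squares mod 2657: 2352^1≡2352, 2352^2≡30, 2352^4≡900, 2352^8≡2272, 2352^16≡2090, 2352^32≡2649, 2352^64≡64, 2352^128≡1439, 2352^256≡918, 2352^512≡455
897 = 512 + 256 + 128 + 1, so 2352^897 ≡ 455·918·1439·2352 ≡ 610 (mod 2657)
R · y^e ≡ 418·610 = 254980 ≡ 2565 (mod 2657)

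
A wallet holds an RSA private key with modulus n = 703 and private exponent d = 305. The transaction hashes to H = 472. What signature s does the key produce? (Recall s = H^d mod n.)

633

H^2 ≡ 472^2 = 222784 ≡ 636
H^4 ≡ 636^2 = 404496 ≡ 271
H^8 ≡ 271^2 = 73441 ≡ 329
H^16 ≡ 329^2 = 108241 ≡ 682
H^32 ≡ 682^2 = 465124 ≡ 441
H^64 ≡ 441^2 = 194481 ≡ 453
H^128 ≡ 453^2 = 205209 ≡ 636
H^256 ≡ 636^2 = 404496 ≡ 271
305 = 256 + 32 + 16 + 1, so H^305 ≡ 271·441·682·472 ≡ 633 (mod 703)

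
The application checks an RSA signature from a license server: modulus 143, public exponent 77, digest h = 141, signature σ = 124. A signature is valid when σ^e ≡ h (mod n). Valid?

yes

Squares mod 143: σ^1≡124, σ^2≡75, σ^4≡48, σ^8≡16, σ^16≡113, σ^32≡42, σ^64≡48
77 = 64 + 8 + 4 + 1, so σ^77 ≡ 48·16·48·124 ≡ 141 (mod 143)
141 = h, so the signature checks out.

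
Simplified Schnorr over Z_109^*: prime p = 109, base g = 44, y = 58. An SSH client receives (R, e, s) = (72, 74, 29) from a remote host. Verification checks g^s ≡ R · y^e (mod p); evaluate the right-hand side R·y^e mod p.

14

58^2 = 3364 ≡ 94
58^4 ≡ 94^2 = 8836 ≡ 7
58^8 ≡ 7^2 = 49
58^16 ≡ 49^2 = 2401 ≡ 3
58^32 ≡ 3^2 = 9
58^64 ≡ 9^2 = 81
74 = 64 + 8 + 2, so 58^74 ≡ 81·49·94 ≡ 88 (mod 109)
R · y^e ≡ 72·88 = 6336 ≡ 14 (mod 109)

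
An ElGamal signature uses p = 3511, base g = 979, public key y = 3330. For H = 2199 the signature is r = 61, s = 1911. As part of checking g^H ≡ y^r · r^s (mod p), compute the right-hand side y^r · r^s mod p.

2412

3330^2 = 11088900 ≡ 1162
3330^4 ≡ 1162^2 = 1350244 ≡ 2020
3330^8 ≡ 2020^2 = 4080400 ≡ 618
3330^16 ≡ 618^2 = 381924 ≡ 2736
3330^32 ≡ 2736^2 = 7485696 ≡ 244
61 = 32 + 16 + 8 + 4 + 1, so 3330^61 ≡ 244·2736·618·2020·3330 ≡ 1298 (mod 3511)
61^2 = 3721 ≡ 210
61^4 ≡ 210^2 = 44100 ≡ 1968
61^8 ≡ 1968^2 = 3873024 ≡ 391
61^16 ≡ 391^2 = 152881 ≡ 1908
61^32 ≡ 1908^2 = 3640464 ≡ 3068
61^64 ≡ 3068^2 = 9412624 ≡ 3144
61^128 ≡ 3144^2 = 9884736 ≡ 1271
61^256 ≡ 1271^2 = 1615441 ≡ 381
61^512 ≡ 381^2 = 145161 ≡ 1210
61^1024 ≡ 1210^2 = 1464100 ≡ 13
1911 = 1024 + 512 + 256 + 64 + 32 + 16 + 4 + 2 + 1, so 61^1911 ≡ 13·1210·381·3144·3068·1908·1968·210·61 ≡ 2274 (mod 3511)
y^r · r^s ≡ 1298·2274 = 2951652 ≡ 2412 (mod 3511)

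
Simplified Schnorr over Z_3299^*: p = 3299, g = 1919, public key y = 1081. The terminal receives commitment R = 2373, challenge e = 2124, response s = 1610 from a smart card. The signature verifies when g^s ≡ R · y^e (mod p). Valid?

no

g^s mod p:
1919^2 = 3682561 ≡ 877
1919^4 ≡ 877^2 = 769129 ≡ 462
1919^8 ≡ 462^2 = 213444 ≡ 2308
1919^16 ≡ 2308^2 = 5326864 ≡ 2278
1919^32 ≡ 2278^2 = 5189284 ≡ 3256
1919^64 ≡ 3256^2 = 10601536 ≡ 1849
1919^128 ≡ 1849^2 = 3418801 ≡ 1037
1919^256 ≡ 1037^2 = 1075369 ≡ 3194
1919^512 ≡ 3194^2 = 10201636 ≡ 1128
1919^1024 ≡ 1128^2 = 1272384 ≡ 2269
1610 = 1024 + 512 + 64 + 8 + 2, so 1919^1610 ≡ 2269·1128·1849·2308·877 ≡ 3005 (mod 3299)
R · y^e mod p:
1081^2 = 1168561 ≡ 715
1081^4 ≡ 715^2 = 511225 ≡ 3179
1081^8 ≡ 3179^2 = 10106041 ≡ 1204
1081^16 ≡ 1204^2 = 1449616 ≡ 1355
1081^32 ≡ 1355^2 = 1836025 ≡ 1781
1081^64 ≡ 1781^2 = 3171961 ≡ 1622
1081^128 ≡ 1622^2 = 2630884 ≡ 1581
1081^256 ≡ 1581^2 = 2499561 ≡ 2218
1081^512 ≡ 2218^2 = 4919524 ≡ 715
1081^1024 ≡ 715^2 = 511225 ≡ 3179
1081^2048 ≡ 3179^2 = 10106041 ≡ 1204
2124 = 2048 + 64 + 8 + 4, so 1081^2124 ≡ 1204·1622·1204·3179 ≡ 1355 (mod 3299)
2373·1355 = 3215415 ≡ 2189 (mod 3299)
3005 ≠ 2189; the check fails.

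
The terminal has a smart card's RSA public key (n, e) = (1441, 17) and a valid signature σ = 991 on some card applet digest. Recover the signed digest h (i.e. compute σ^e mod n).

σ^17 mod 1441 = 1244

1244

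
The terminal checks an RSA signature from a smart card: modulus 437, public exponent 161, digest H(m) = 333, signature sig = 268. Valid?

Squares mod 437: sig^1≡268, sig^2≡156, sig^4≡301, sig^8≡142, sig^16≡62, sig^32≡348, sig^64≡55, sig^128≡403
161 = 128 + 32 + 1, so sig^161 ≡ 403·348·268 ≡ 333 (mod 437)
333 = H(m), so the signature checks out.

yes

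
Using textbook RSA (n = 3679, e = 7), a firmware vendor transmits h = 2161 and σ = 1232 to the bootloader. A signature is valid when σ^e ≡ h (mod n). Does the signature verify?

does not verify

σ^2 ≡ 1232^2 = 1517824 ≡ 2076
σ^4 ≡ 2076^2 = 4309776 ≡ 1667
7 = 4 + 2 + 1, so σ^7 ≡ 1667·2076·1232 ≡ 1518 (mod 3679)
The recovered value 1518 does not match the digest 2161.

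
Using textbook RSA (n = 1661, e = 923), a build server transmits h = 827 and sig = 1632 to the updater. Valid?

no

sig^2 ≡ 1632^2 = 2663424 ≡ 841
sig^4 ≡ 841^2 = 707281 ≡ 1356
sig^8 ≡ 1356^2 = 1838736 ≡ 9
sig^16 ≡ 9^2 = 81
sig^32 ≡ 81^2 = 6561 ≡ 1578
sig^64 ≡ 1578^2 = 2490084 ≡ 245
sig^128 ≡ 245^2 = 60025 ≡ 229
sig^256 ≡ 229^2 = 52441 ≡ 950
sig^512 ≡ 950^2 = 902500 ≡ 577
923 = 512 + 256 + 128 + 16 + 8 + 2 + 1, so sig^923 ≡ 577·950·229·81·9·841·1632 ≡ 834 (mod 1661)
The recovered value 834 does not match the digest 827.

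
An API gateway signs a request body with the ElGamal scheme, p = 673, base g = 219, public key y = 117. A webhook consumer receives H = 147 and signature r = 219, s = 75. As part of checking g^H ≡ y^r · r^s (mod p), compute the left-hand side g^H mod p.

64

219^147 mod 673 = 64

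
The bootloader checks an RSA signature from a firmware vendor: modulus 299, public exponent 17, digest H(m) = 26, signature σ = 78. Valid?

Squares mod 299: σ^1≡78, σ^2≡104, σ^4≡52, σ^8≡13, σ^16≡169
17 = 16 + 1, so σ^17 ≡ 169·78 ≡ 26 (mod 299)
Since 26 equals the digest 26, verification succeeds.

yes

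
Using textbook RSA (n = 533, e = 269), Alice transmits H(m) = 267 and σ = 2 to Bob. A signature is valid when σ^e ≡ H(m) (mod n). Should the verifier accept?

reject

σ^2 ≡ 2^2 = 4
σ^4 ≡ 4^2 = 16
σ^8 ≡ 16^2 = 256
σ^16 ≡ 256^2 = 65536 ≡ 510
σ^32 ≡ 510^2 = 260100 ≡ 529
σ^64 ≡ 529^2 = 279841 ≡ 16
σ^128 ≡ 16^2 = 256
σ^256 ≡ 256^2 = 65536 ≡ 510
269 = 256 + 8 + 4 + 1, so σ^269 ≡ 510·256·16·2 ≡ 266 (mod 533)
266 ≠ 267, so verification fails.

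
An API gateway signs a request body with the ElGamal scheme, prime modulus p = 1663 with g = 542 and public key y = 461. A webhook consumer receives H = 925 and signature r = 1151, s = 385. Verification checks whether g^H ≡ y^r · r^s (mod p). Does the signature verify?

does not verify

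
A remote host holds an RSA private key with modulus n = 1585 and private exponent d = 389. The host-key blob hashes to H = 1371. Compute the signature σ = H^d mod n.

1156

H^2 ≡ 1371^2 = 1879641 ≡ 1416
H^4 ≡ 1416^2 = 2005056 ≡ 31
H^8 ≡ 31^2 = 961
H^16 ≡ 961^2 = 923521 ≡ 1051
H^32 ≡ 1051^2 = 1104601 ≡ 1441
H^64 ≡ 1441^2 = 2076481 ≡ 131
H^128 ≡ 131^2 = 17161 ≡ 1311
H^256 ≡ 1311^2 = 1718721 ≡ 581
389 = 256 + 128 + 4 + 1, so H^389 ≡ 581·1311·31·1371 ≡ 1156 (mod 1585)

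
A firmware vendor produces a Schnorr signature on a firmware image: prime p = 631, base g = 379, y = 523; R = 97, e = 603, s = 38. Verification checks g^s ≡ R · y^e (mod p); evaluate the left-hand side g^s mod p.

Squares mod 631: 379^1≡379, 379^2≡404, 379^4≡418, 379^8≡568, 379^16≡183, 379^32≡46
38 = 32 + 4 + 2, so 379^38 ≡ 46·418·404 ≡ 502 (mod 631)

502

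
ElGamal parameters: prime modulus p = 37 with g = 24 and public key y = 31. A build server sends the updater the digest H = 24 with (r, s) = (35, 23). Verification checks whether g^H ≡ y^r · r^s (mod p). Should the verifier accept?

Left side g^H mod p:
24^2 = 576 ≡ 21
24^4 ≡ 21^2 = 441 ≡ 34
24^8 ≡ 34^2 = 1156 ≡ 9
24^16 ≡ 9^2 = 81 ≡ 7
24 = 16 + 8, so 24^24 ≡ 7·9 ≡ 26 (mod 37)
Right side y^r · r^s mod p:
31^2 = 961 ≡ 36
31^4 ≡ 36^2 = 1296 ≡ 1
31^8 ≡ 1^2 = 1
31^16 ≡ 1^2 = 1
31^32 ≡ 1^2 = 1
35 = 32 + 2 + 1, so 31^35 ≡ 1·36·31 ≡ 6 (mod 37)
35^2 = 1225 ≡ 4
35^4 ≡ 4^2 = 16
35^8 ≡ 16^2 = 256 ≡ 34
35^16 ≡ 34^2 = 1156 ≡ 9
23 = 16 + 4 + 2 + 1, so 35^23 ≡ 9·16·4·35 ≡ 32 (mod 37)
6·32 = 192 ≡ 7 (mod 37)
26 ≠ 7, so verification fails.

reject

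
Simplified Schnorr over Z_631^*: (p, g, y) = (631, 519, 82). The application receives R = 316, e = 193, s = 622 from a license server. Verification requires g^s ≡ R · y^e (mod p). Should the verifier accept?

reject

g^s mod p:
519^2 = 269361 ≡ 555
519^4 ≡ 555^2 = 308025 ≡ 97
519^8 ≡ 97^2 = 9409 ≡ 575
519^16 ≡ 575^2 = 330625 ≡ 612
519^32 ≡ 612^2 = 374544 ≡ 361
519^64 ≡ 361^2 = 130321 ≡ 335
519^128 ≡ 335^2 = 112225 ≡ 538
519^256 ≡ 538^2 = 289444 ≡ 446
519^512 ≡ 446^2 = 198916 ≡ 151
622 = 512 + 64 + 32 + 8 + 4 + 2, so 519^622 ≡ 151·335·361·575·97·555 ≡ 169 (mod 631)
R · y^e mod p:
82^2 = 6724 ≡ 414
82^4 ≡ 414^2 = 171396 ≡ 395
82^8 ≡ 395^2 = 156025 ≡ 168
82^16 ≡ 168^2 = 28224 ≡ 460
82^32 ≡ 460^2 = 211600 ≡ 215
82^64 ≡ 215^2 = 46225 ≡ 162
82^128 ≡ 162^2 = 26244 ≡ 373
193 = 128 + 64 + 1, so 82^193 ≡ 373·162·82 ≡ 320 (mod 631)
316·320 = 101120 ≡ 160 (mod 631)
169 ≠ 160; the check fails.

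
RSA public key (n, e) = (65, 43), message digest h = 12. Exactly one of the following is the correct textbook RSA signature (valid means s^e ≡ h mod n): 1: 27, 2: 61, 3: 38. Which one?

3

Candidate 1: Squares mod 65: 27^1≡27, 27^2≡14, 27^4≡1, 27^8≡1, 27^16≡1, 27^32≡1; 43 = 32 + 8 + 2 + 1, so 27^43 ≡ 1·1·14·27 ≡ 53 (mod 65)
Candidate 2: Squares mod 65: 61^1≡61, 61^2≡16, 61^4≡61, 61^8≡16, 61^16≡61, 61^32≡16; 43 = 32 + 8 + 2 + 1, so 61^43 ≡ 16·16·16·61 ≡ 61 (mod 65)
Candidate 3: Squares mod 65: 38^1≡38, 38^2≡14, 38^4≡1, 38^8≡1, 38^16≡1, 38^32≡1; 43 = 32 + 8 + 2 + 1, so 38^43 ≡ 1·1·14·38 ≡ 12 (mod 65)
  → matches h = 12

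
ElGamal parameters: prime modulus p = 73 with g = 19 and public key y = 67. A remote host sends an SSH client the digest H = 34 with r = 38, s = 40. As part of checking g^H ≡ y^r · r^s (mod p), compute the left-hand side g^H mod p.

18

Squares mod 73: 19^1≡19, 19^2≡69, 19^4≡16, 19^8≡37, 19^16≡55, 19^32≡32
34 = 32 + 2, so 19^34 ≡ 32·69 ≡ 18 (mod 73)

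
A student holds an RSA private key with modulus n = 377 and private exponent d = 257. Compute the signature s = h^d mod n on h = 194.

Squares mod 377: h^1≡194, h^2≡313, h^4≡326, h^8≡339, h^16≡313, h^32≡326, h^64≡339, h^128≡313, h^256≡326
257 = 256 + 1, so h^257 ≡ 326·194 ≡ 285 (mod 377)

285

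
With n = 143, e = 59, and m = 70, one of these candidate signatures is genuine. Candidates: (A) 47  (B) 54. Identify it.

Candidate A: Squares mod 143: 47^1≡47, 47^2≡64, 47^4≡92, 47^8≡27, 47^16≡14, 47^32≡53; 59 = 32 + 16 + 8 + 2 + 1, so 47^59 ≡ 53·14·27·64·47 ≡ 70 (mod 143)
  → matches m = 70
Candidate B: Squares mod 143: 54^1≡54, 54^2≡56, 54^4≡133, 54^8≡100, 54^16≡133, 54^32≡100; 59 = 32 + 16 + 8 + 2 + 1, so 54^59 ≡ 100·133·100·56·54 ≡ 98 (mod 143)

A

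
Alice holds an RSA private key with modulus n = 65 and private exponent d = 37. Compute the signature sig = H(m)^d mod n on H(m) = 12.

(H(m))^2 ≡ 12^2 = 144 ≡ 14
(H(m))^4 ≡ 14^2 = 196 ≡ 1
(H(m))^8 ≡ 1^2 = 1
(H(m))^16 ≡ 1^2 = 1
(H(m))^32 ≡ 1^2 = 1
37 = 32 + 4 + 1, so (H(m))^37 ≡ 1·1·12 ≡ 12 (mod 65)

12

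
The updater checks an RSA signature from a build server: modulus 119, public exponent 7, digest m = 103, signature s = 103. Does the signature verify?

Squares mod 119: s^1≡103, s^2≡18, s^4≡86
7 = 4 + 2 + 1, so s^7 ≡ 86·18·103 ≡ 103 (mod 119)
103 = m, so the signature checks out.

verifies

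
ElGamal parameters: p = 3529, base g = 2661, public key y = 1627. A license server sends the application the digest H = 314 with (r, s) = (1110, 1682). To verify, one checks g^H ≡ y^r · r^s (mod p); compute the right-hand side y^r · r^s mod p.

Squares mod 3529: 1627^1≡1627, 1627^2≡379, 1627^4≡2481, 1627^8≡785, 1627^16≡2179, 1627^32≡1536, 1627^64≡1924, 1627^128≡3384, 1627^256≡3380, 1627^512≡1027, 1627^1024≡3087
1110 = 1024 + 64 + 16 + 4 + 2, so 1627^1110 ≡ 3087·1924·2179·2481·379 ≡ 27 (mod 3529)
Squares mod 3529: 1110^1≡1110, 1110^2≡479, 1110^4≡56, 1110^8≡3136, 1110^16≡2702, 1110^32≡2832, 1110^64≡2336, 1110^128≡1062, 1110^256≡2093, 1110^512≡1160, 1110^1024≡1051
1682 = 1024 + 512 + 128 + 16 + 2, so 1110^1682 ≡ 1051·1160·1062·2702·479 ≡ 3067 (mod 3529)
y^r · r^s ≡ 27·3067 = 82809 ≡ 1642 (mod 3529)

1642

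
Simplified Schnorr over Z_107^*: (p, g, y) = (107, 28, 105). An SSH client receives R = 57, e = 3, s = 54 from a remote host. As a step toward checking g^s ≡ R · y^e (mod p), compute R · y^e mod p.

105^2 = 11025 ≡ 4
3 = 2 + 1, so 105^3 ≡ 4·105 ≡ 99 (mod 107)
R · y^e ≡ 57·99 = 5643 ≡ 79 (mod 107)

79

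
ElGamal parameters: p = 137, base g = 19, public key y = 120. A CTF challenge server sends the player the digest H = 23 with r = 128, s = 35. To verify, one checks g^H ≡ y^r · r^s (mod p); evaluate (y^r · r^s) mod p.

120

120^2 = 14400 ≡ 15
120^4 ≡ 15^2 = 225 ≡ 88
120^8 ≡ 88^2 = 7744 ≡ 72
120^16 ≡ 72^2 = 5184 ≡ 115
120^32 ≡ 115^2 = 13225 ≡ 73
120^64 ≡ 73^2 = 5329 ≡ 123
120^128 ≡ 123^2 = 15129 ≡ 59
128^2 = 16384 ≡ 81
128^4 ≡ 81^2 = 6561 ≡ 122
128^8 ≡ 122^2 = 14884 ≡ 88
128^16 ≡ 88^2 = 7744 ≡ 72
128^32 ≡ 72^2 = 5184 ≡ 115
35 = 32 + 2 + 1, so 128^35 ≡ 115·81·128 ≡ 9 (mod 137)
y^r · r^s ≡ 59·9 = 531 ≡ 120 (mod 137)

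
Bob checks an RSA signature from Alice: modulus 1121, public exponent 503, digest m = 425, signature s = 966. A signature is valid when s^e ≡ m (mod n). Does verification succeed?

Squares mod 1121: s^1≡966, s^2≡484, s^4≡1088, s^8≡1089, s^16≡1024, s^32≡441, s^64≡548, s^128≡997, s^256≡803
503 = 256 + 128 + 64 + 32 + 16 + 4 + 2 + 1, so s^503 ≡ 803·997·548·441·1024·1088·484·966 ≡ 1032 (mod 1121)
The recovered value 1032 does not match the digest 425.

fails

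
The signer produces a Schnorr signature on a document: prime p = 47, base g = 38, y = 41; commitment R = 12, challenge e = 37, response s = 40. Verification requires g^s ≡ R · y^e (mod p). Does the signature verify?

g^s mod p:
38^2 = 1444 ≡ 34
38^4 ≡ 34^2 = 1156 ≡ 28
38^8 ≡ 28^2 = 784 ≡ 32
38^16 ≡ 32^2 = 1024 ≡ 37
38^32 ≡ 37^2 = 1369 ≡ 6
40 = 32 + 8, so 38^40 ≡ 6·32 ≡ 4 (mod 47)
R · y^e mod p:
41^2 = 1681 ≡ 36
41^4 ≡ 36^2 = 1296 ≡ 27
41^8 ≡ 27^2 = 729 ≡ 24
41^16 ≡ 24^2 = 576 ≡ 12
41^32 ≡ 12^2 = 144 ≡ 3
37 = 32 + 4 + 1, so 41^37 ≡ 3·27·41 ≡ 31 (mod 47)
12·31 = 372 ≡ 43 (mod 47)
4 ≠ 43; the check fails.

does not verify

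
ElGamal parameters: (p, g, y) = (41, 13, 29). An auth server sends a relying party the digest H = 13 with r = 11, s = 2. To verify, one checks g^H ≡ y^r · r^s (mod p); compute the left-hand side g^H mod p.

13^2 = 169 ≡ 5
13^4 ≡ 5^2 = 25
13^8 ≡ 25^2 = 625 ≡ 10
13 = 8 + 4 + 1, so 13^13 ≡ 10·25·13 ≡ 11 (mod 41)

11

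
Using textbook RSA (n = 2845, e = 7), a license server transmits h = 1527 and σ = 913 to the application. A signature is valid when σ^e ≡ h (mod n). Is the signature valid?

Squares mod 2845: σ^1≡913, σ^2≡2829, σ^4≡256
7 = 4 + 2 + 1, so σ^7 ≡ 256·2829·913 ≡ 1527 (mod 2845)
1527 = h, so the signature checks out.

valid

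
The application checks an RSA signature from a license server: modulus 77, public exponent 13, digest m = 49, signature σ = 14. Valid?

yes

Squares mod 77: σ^1≡14, σ^2≡42, σ^4≡70, σ^8≡49
13 = 8 + 4 + 1, so σ^13 ≡ 49·70·14 ≡ 49 (mod 77)
σ^13 mod 77 = 49 matches m.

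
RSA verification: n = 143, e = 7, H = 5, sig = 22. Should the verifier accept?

sig^2 ≡ 22^2 = 484 ≡ 55
sig^4 ≡ 55^2 = 3025 ≡ 22
7 = 4 + 2 + 1, so sig^7 ≡ 22·55·22 ≡ 22 (mod 143)
sig^7 mod 143 = 22, but H = 5.

reject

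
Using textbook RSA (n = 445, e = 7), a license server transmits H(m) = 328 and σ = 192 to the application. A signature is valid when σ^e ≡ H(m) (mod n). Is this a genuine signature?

Squares mod 445: σ^1≡192, σ^2≡374, σ^4≡146
7 = 4 + 2 + 1, so σ^7 ≡ 146·374·192 ≡ 213 (mod 445)
σ^7 mod 445 = 213, but H(m) = 328.

forged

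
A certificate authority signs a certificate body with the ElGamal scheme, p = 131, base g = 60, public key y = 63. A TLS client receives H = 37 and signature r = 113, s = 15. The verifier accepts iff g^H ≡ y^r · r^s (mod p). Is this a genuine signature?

Left side g^H mod p:
Squares mod 131: 60^1≡60, 60^2≡63, 60^4≡39, 60^8≡80, 60^16≡112, 60^32≡99
37 = 32 + 4 + 1, so 60^37 ≡ 99·39·60 ≡ 52 (mod 131)
Right side y^r · r^s mod p:
Squares mod 131: 63^1≡63, 63^2≡39, 63^4≡80, 63^8≡112, 63^16≡99, 63^32≡107, 63^64≡52
113 = 64 + 32 + 16 + 1, so 63^113 ≡ 52·107·99·63 ≡ 113 (mod 131)
Squares mod 131: 113^1≡113, 113^2≡62, 113^4≡45, 113^8≡60
15 = 8 + 4 + 2 + 1, so 113^15 ≡ 60·45·62·113 ≡ 62 (mod 131)
113·62 = 7006 ≡ 63 (mod 131)
52 ≠ 63, so verification fails.

forged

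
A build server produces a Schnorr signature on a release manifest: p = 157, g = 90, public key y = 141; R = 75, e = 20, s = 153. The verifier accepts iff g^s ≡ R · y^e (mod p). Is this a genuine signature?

forged

g^s mod p:
90^2 = 8100 ≡ 93
90^4 ≡ 93^2 = 8649 ≡ 14
90^8 ≡ 14^2 = 196 ≡ 39
90^16 ≡ 39^2 = 1521 ≡ 108
90^32 ≡ 108^2 = 11664 ≡ 46
90^64 ≡ 46^2 = 2116 ≡ 75
90^128 ≡ 75^2 = 5625 ≡ 130
153 = 128 + 16 + 8 + 1, so 90^153 ≡ 130·108·39·90 ≡ 141 (mod 157)
R · y^e mod p:
141^2 = 19881 ≡ 99
141^4 ≡ 99^2 = 9801 ≡ 67
141^8 ≡ 67^2 = 4489 ≡ 93
141^16 ≡ 93^2 = 8649 ≡ 14
20 = 16 + 4, so 141^20 ≡ 14·67 ≡ 153 (mod 157)
75·153 = 11475 ≡ 14 (mod 157)
141 ≠ 14; the check fails.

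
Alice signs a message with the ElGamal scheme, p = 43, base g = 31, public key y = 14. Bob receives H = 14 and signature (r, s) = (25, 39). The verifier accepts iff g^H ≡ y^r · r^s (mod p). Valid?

yes

Left side g^H mod p:
31^2 = 961 ≡ 15
31^4 ≡ 15^2 = 225 ≡ 10
31^8 ≡ 10^2 = 100 ≡ 14
14 = 8 + 4 + 2, so 31^14 ≡ 14·10·15 ≡ 36 (mod 43)
Right side y^r · r^s mod p:
14^2 = 196 ≡ 24
14^4 ≡ 24^2 = 576 ≡ 17
14^8 ≡ 17^2 = 289 ≡ 31
14^16 ≡ 31^2 = 961 ≡ 15
25 = 16 + 8 + 1, so 14^25 ≡ 15·31·14 ≡ 17 (mod 43)
25^2 = 625 ≡ 23
25^4 ≡ 23^2 = 529 ≡ 13
25^8 ≡ 13^2 = 169 ≡ 40
25^16 ≡ 40^2 = 1600 ≡ 9
25^32 ≡ 9^2 = 81 ≡ 38
39 = 32 + 4 + 2 + 1, so 25^39 ≡ 38·13·23·25 ≡ 35 (mod 43)
17·35 = 595 ≡ 36 (mod 43)
36 ≡ 36 (mod 43), so the signature is genuine.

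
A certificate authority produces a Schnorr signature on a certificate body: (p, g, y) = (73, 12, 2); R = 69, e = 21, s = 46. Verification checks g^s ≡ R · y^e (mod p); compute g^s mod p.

12^46 mod 73 = 41

41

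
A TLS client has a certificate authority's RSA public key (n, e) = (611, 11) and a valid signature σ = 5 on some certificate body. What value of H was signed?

Squares mod 611: σ^1≡5, σ^2≡25, σ^4≡14, σ^8≡196
11 = 8 + 2 + 1, so σ^11 ≡ 196·25·5 ≡ 60 (mod 611)

60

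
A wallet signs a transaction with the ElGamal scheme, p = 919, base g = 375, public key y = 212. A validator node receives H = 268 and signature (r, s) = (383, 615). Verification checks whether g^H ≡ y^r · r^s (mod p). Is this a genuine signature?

Left side g^H mod p:
Squares mod 919: 375^1≡375, 375^2≡18, 375^4≡324, 375^8≡210, 375^16≡907, 375^32≡144, 375^64≡518, 375^128≡895, 375^256≡576
268 = 256 + 8 + 4, so 375^268 ≡ 576·210·324 ≡ 285 (mod 919)
Right side y^r · r^s mod p:
Squares mod 919: 212^1≡212, 212^2≡832, 212^4≡217, 212^8≡220, 212^16≡612, 212^32≡511, 212^64≡125, 212^128≡2, 212^256≡4
383 = 256 + 64 + 32 + 16 + 8 + 4 + 2 + 1, so 212^383 ≡ 4·125·511·612·220·217·832·212 ≡ 815 (mod 919)
Squares mod 919: 383^1≡383, 383^2≡568, 383^4≡55, 383^8≡268, 383^16≡142, 383^32≡865, 383^64≡159, 383^128≡468, 383^256≡302, 383^512≡223
615 = 512 + 64 + 32 + 4 + 2 + 1, so 383^615 ≡ 223·159·865·55·568·383 ≡ 660 (mod 919)
815·660 = 537900 ≡ 285 (mod 919)
285 ≡ 285 (mod 919), so the signature is genuine.

genuine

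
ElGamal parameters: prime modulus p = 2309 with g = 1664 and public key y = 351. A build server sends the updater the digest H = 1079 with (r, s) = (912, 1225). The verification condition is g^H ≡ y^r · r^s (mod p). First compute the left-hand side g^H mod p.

Squares mod 2309: 1664^1≡1664, 1664^2≡405, 1664^4≡86, 1664^8≡469, 1664^16≡606, 1664^32≡105, 1664^64≡1789, 1664^128≡247, 1664^256≡975, 1664^512≡1626, 1664^1024≡71
1079 = 1024 + 32 + 16 + 4 + 2 + 1, so 1664^1079 ≡ 71·105·606·86·405·1664 ≡ 1420 (mod 2309)

1420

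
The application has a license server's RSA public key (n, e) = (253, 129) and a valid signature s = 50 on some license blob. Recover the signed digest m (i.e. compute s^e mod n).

s^129 mod 253 = 101

101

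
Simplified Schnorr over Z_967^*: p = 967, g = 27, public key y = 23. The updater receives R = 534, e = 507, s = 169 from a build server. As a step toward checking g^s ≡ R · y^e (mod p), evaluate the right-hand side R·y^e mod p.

23^2 = 529
23^4 ≡ 529^2 = 279841 ≡ 378
23^8 ≡ 378^2 = 142884 ≡ 735
23^16 ≡ 735^2 = 540225 ≡ 639
23^32 ≡ 639^2 = 408321 ≡ 247
23^64 ≡ 247^2 = 61009 ≡ 88
23^128 ≡ 88^2 = 7744 ≡ 8
23^256 ≡ 8^2 = 64
507 = 256 + 128 + 64 + 32 + 16 + 8 + 2 + 1, so 23^507 ≡ 64·8·88·247·639·735·529·23 ≡ 297 (mod 967)
R · y^e ≡ 534·297 = 158598 ≡ 10 (mod 967)

10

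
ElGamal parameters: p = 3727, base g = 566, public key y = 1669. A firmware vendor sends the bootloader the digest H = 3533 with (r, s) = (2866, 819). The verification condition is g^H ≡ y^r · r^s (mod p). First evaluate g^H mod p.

566^2 = 320356 ≡ 3561
566^4 ≡ 3561^2 = 12680721 ≡ 1467
566^8 ≡ 1467^2 = 2152089 ≡ 1610
566^16 ≡ 1610^2 = 2592100 ≡ 1835
566^32 ≡ 1835^2 = 3367225 ≡ 1744
566^64 ≡ 1744^2 = 3041536 ≡ 304
566^128 ≡ 304^2 = 92416 ≡ 2968
566^256 ≡ 2968^2 = 8809024 ≡ 2123
566^512 ≡ 2123^2 = 4507129 ≡ 1186
566^1024 ≡ 1186^2 = 1406596 ≡ 1517
566^2048 ≡ 1517^2 = 2301289 ≡ 1730
3533 = 2048 + 1024 + 256 + 128 + 64 + 8 + 4 + 1, so 566^3533 ≡ 1730·1517·2123·2968·304·1610·1467·566 ≡ 548 (mod 3727)

548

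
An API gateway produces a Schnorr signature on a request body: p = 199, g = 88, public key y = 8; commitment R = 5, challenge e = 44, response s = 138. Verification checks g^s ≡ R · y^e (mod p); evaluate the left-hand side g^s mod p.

62

Squares mod 199: 88^1≡88, 88^2≡182, 88^4≡90, 88^8≡140, 88^16≡98, 88^32≡52, 88^64≡117, 88^128≡157
138 = 128 + 8 + 2, so 88^138 ≡ 157·140·182 ≡ 62 (mod 199)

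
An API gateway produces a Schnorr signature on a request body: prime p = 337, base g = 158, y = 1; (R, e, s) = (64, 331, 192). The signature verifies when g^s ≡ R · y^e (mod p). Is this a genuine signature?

genuine

g^s mod p:
Squares mod 337: 158^1≡158, 158^2≡26, 158^4≡2, 158^8≡4, 158^16≡16, 158^32≡256, 158^64≡158, 158^128≡26
192 = 128 + 64, so 158^192 ≡ 26·158 ≡ 64 (mod 337)
R · y^e mod p:
Squares mod 337: 1^1≡1, 1^2≡1, 1^4≡1, 1^8≡1, 1^16≡1, 1^32≡1, 1^64≡1, 1^128≡1, 1^256≡1
331 = 256 + 64 + 8 + 2 + 1, so 1^331 ≡ 1·1·1·1·1 ≡ 1 (mod 337)
64·1 = 64 ≡ 64 (mod 337)
64 ≡ 64 (mod 337); signature holds.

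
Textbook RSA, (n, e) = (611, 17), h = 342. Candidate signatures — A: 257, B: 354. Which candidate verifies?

Candidate A: 257^2 = 66049 ≡ 61; 257^4 ≡ 61^2 = 3721 ≡ 55; 257^8 ≡ 55^2 = 3025 ≡ 581; 257^16 ≡ 581^2 = 337561 ≡ 289; 17 = 16 + 1, so 257^17 ≡ 289·257 ≡ 342 (mod 611)
  → matches h = 342
Candidate B: 354^2 = 125316 ≡ 61; 354^4 ≡ 61^2 = 3721 ≡ 55; 354^8 ≡ 55^2 = 3025 ≡ 581; 354^16 ≡ 581^2 = 337561 ≡ 289; 17 = 16 + 1, so 354^17 ≡ 289·354 ≡ 269 (mod 611)

A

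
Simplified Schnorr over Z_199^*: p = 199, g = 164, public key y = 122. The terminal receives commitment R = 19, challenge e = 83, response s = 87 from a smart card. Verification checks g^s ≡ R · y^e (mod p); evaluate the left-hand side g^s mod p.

67

Squares mod 199: 164^1≡164, 164^2≡31, 164^4≡165, 164^8≡161, 164^16≡51, 164^32≡14, 164^64≡196
87 = 64 + 16 + 4 + 2 + 1, so 164^87 ≡ 196·51·165·31·164 ≡ 67 (mod 199)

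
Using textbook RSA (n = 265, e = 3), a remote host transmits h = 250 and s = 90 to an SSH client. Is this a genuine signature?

genuine

s^2 ≡ 90^2 = 8100 ≡ 150
3 = 2 + 1, so s^3 ≡ 150·90 ≡ 250 (mod 265)
250 = h, so the signature checks out.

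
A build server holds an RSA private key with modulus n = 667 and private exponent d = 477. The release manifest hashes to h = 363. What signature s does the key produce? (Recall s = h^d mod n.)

73

Squares mod 667: h^1≡363, h^2≡370, h^4≡165, h^8≡545, h^16≡210, h^32≡78, h^64≡81, h^128≡558, h^256≡542
477 = 256 + 128 + 64 + 16 + 8 + 4 + 1, so h^477 ≡ 542·558·81·210·545·165·363 ≡ 73 (mod 667)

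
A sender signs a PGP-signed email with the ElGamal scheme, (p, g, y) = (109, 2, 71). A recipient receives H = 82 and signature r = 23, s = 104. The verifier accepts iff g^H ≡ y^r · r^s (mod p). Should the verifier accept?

reject

Left side g^H mod p:
Squares mod 109: 2^1≡2, 2^2≡4, 2^4≡16, 2^8≡38, 2^16≡27, 2^32≡75, 2^64≡66
82 = 64 + 16 + 2, so 2^82 ≡ 66·27·4 ≡ 43 (mod 109)
Right side y^r · r^s mod p:
Squares mod 109: 71^1≡71, 71^2≡27, 71^4≡75, 71^8≡66, 71^16≡105
23 = 16 + 4 + 2 + 1, so 71^23 ≡ 105·75·27·71 ≡ 93 (mod 109)
Squares mod 109: 23^1≡23, 23^2≡93, 23^4≡38, 23^8≡27, 23^16≡75, 23^32≡66, 23^64≡105
104 = 64 + 32 + 8, so 23^104 ≡ 105·66·27 ≡ 66 (mod 109)
93·66 = 6138 ≡ 34 (mod 109)
43 ≠ 34, so verification fails.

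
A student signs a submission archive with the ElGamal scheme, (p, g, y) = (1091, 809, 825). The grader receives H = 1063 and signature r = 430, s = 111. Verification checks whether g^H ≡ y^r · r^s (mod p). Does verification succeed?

Left side g^H mod p:
809^2 = 654481 ≡ 972
809^4 ≡ 972^2 = 944784 ≡ 1069
809^8 ≡ 1069^2 = 1142761 ≡ 484
809^16 ≡ 484^2 = 234256 ≡ 782
809^32 ≡ 782^2 = 611524 ≡ 564
809^64 ≡ 564^2 = 318096 ≡ 615
809^128 ≡ 615^2 = 378225 ≡ 739
809^256 ≡ 739^2 = 546121 ≡ 621
809^512 ≡ 621^2 = 385641 ≡ 518
809^1024 ≡ 518^2 = 268324 ≡ 1029
1063 = 1024 + 32 + 4 + 2 + 1, so 809^1063 ≡ 1029·564·1069·972·809 ≡ 11 (mod 1091)
Right side y^r · r^s mod p:
825^2 = 680625 ≡ 932
825^4 ≡ 932^2 = 868624 ≡ 188
825^8 ≡ 188^2 = 35344 ≡ 432
825^16 ≡ 432^2 = 186624 ≡ 63
825^32 ≡ 63^2 = 3969 ≡ 696
825^64 ≡ 696^2 = 484416 ≡ 12
825^128 ≡ 12^2 = 144
825^256 ≡ 144^2 = 20736 ≡ 7
430 = 256 + 128 + 32 + 8 + 4 + 2, so 825^430 ≡ 7·144·696·432·188·932 ≡ 534 (mod 1091)
430^2 = 184900 ≡ 521
430^4 ≡ 521^2 = 271441 ≡ 873
430^8 ≡ 873^2 = 762129 ≡ 611
430^16 ≡ 611^2 = 373321 ≡ 199
430^32 ≡ 199^2 = 39601 ≡ 325
430^64 ≡ 325^2 = 105625 ≡ 889
111 = 64 + 32 + 8 + 4 + 2 + 1, so 430^111 ≡ 889·325·611·873·521·430 ≡ 521 (mod 1091)
534·521 = 278214 ≡ 9 (mod 1091)
11 ≠ 9, so verification fails.

fails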